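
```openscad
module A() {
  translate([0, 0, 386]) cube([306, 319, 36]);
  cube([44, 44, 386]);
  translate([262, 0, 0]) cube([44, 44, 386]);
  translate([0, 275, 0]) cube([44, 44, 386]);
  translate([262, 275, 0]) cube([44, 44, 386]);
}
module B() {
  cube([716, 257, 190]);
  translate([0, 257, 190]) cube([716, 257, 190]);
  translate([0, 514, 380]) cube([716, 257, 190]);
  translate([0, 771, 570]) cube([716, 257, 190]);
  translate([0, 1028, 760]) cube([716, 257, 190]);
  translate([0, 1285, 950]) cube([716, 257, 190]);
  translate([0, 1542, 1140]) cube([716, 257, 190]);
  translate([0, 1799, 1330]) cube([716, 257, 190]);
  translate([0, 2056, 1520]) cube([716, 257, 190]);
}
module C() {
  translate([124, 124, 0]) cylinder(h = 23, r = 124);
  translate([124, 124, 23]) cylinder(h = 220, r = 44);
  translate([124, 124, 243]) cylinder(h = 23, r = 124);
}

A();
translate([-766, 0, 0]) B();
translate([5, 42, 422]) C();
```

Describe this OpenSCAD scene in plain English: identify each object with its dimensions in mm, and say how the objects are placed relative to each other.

A is a simple wooden stool: a rectangular seat 306 mm (x) by 319 mm (y), 36 mm thick, top face at z = 422 mm, on four square legs, each 44×44 mm in cross-section. The legs rest on z = 0, each flush with a corner of the seat.

B is a run of 9 identical solid stair steps. Each tread is 716×257 mm and each step block is 190 mm high. Step 1 rests on the floor; step k is offset from step 1 by (k−1)×257 mm in y and (k−1)×190 mm in z.

C is a spool: two coaxial disc flanges of radius 124 mm and thickness 23 mm, joined by a core cylinder of radius 44 mm and height 220 mm. The lower flange rests on z = 0 and the three cylinders share a vertical axis.

The staircase is on the floor beside the stool on its −x side. The spool is on top of the stool.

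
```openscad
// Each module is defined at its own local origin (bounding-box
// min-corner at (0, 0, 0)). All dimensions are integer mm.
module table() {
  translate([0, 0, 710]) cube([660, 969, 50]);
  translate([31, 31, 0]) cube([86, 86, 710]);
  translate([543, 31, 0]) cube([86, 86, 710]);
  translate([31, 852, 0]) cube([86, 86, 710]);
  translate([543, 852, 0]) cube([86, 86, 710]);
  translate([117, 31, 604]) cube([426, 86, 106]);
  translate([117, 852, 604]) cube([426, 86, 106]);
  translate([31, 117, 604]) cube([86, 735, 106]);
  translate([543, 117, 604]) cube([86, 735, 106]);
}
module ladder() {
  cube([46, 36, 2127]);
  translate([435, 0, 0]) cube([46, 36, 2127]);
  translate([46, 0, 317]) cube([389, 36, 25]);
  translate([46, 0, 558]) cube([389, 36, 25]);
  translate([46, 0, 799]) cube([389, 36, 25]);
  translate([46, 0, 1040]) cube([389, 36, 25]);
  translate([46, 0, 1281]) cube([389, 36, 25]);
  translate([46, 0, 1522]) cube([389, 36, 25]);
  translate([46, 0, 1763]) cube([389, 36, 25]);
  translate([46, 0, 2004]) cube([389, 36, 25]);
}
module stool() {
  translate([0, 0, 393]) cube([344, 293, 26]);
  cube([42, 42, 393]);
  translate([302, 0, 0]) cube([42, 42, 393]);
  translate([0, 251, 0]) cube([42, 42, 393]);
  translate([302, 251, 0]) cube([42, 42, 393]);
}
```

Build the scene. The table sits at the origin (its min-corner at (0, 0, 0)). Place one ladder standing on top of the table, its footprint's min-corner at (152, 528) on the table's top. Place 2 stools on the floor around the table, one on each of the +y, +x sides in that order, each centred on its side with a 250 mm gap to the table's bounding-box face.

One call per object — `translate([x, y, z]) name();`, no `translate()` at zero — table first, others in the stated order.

table();
translate([152, 528, 760]) ladder();
translate([158, 1219, 0]) stool();
translate([910, 338, 0]) stool();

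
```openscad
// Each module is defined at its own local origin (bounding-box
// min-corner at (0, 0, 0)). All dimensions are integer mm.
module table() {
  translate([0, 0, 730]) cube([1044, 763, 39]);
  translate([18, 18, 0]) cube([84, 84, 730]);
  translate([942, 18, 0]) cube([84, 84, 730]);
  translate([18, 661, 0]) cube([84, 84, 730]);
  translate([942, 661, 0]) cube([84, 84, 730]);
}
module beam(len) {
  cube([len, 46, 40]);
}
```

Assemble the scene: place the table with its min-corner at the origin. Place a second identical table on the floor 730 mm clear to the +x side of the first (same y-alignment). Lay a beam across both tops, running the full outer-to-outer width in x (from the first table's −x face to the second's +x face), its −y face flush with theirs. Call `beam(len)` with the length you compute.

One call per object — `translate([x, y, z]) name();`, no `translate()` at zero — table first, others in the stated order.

table();
translate([1774, 0, 0]) table();
translate([0, 0, 769]) beam(2818);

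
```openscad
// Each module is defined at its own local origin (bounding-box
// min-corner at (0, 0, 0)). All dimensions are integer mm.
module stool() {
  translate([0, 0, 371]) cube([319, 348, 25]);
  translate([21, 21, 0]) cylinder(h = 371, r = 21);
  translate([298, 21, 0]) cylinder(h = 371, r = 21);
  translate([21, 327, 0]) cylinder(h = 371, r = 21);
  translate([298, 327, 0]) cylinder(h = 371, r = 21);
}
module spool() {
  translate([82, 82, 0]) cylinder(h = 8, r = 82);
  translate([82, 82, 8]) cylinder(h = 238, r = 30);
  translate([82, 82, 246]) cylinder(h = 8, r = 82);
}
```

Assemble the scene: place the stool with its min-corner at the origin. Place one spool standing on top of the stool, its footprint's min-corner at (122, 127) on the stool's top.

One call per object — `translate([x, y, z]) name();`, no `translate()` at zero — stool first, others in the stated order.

stool();
translate([122, 127, 396]) spool();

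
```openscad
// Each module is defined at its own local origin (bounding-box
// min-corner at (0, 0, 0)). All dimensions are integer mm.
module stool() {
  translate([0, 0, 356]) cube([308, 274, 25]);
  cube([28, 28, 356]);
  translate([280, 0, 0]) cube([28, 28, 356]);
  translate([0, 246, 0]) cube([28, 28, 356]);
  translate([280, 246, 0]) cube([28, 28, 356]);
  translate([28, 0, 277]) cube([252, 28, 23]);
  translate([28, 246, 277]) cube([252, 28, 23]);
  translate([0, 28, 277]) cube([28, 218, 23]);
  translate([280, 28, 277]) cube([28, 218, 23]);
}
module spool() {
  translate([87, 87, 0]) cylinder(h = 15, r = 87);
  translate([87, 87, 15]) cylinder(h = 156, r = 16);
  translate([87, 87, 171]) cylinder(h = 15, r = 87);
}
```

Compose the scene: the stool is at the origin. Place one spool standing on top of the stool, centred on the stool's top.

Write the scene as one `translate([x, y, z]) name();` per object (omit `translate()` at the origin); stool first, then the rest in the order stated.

stool();
translate([67, 50, 381]) spool();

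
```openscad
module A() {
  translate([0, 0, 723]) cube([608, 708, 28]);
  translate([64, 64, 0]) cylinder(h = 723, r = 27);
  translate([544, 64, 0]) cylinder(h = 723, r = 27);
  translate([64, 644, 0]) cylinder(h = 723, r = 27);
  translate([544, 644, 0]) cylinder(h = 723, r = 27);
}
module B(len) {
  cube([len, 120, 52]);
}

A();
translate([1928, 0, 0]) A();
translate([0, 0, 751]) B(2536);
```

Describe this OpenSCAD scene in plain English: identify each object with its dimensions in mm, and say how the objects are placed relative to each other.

A is a rectangular dining table. The top is 608×708×28 mm with its upper surface at z = 751 mm. It stands on four round legs of 54 mm diameter, each leg's bounding box inset 37 mm from the nearest pair of top edges, running from the floor to the underside of the top.

B is a rectangular beam 2536 mm long (x), 120 mm deep (y), 52 mm thick (z).

The beam spans the tops of two tables placed 1320 mm apart, resting at z = 751 mm.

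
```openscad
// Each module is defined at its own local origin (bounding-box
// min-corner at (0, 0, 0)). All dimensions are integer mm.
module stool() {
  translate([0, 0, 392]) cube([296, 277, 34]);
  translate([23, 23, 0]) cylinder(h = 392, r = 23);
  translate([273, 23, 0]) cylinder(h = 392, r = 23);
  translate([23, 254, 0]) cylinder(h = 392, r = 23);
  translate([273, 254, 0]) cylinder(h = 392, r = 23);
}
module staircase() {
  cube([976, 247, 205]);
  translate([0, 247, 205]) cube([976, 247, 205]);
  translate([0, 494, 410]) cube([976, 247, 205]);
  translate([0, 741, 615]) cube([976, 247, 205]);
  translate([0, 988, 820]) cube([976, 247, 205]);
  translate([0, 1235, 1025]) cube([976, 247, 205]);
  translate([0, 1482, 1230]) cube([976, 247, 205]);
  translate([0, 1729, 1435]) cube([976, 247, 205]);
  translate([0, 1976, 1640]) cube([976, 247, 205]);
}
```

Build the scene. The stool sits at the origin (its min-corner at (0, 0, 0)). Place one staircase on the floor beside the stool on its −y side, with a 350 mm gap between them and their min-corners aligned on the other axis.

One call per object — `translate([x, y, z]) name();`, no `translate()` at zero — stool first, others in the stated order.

stool();
translate([0, -2573, 0]) staircase();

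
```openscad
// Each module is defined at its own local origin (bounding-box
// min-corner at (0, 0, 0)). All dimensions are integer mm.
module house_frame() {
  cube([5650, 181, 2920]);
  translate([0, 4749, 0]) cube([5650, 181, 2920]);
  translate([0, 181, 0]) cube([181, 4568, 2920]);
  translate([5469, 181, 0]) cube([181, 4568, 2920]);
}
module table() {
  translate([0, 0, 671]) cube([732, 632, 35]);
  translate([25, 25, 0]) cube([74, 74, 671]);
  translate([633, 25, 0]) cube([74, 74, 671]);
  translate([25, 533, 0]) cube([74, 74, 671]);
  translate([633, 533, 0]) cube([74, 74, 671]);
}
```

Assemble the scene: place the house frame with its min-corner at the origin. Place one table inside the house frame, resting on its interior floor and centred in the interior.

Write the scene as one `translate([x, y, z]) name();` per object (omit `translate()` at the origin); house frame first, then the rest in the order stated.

house_frame();
translate([2459, 2149, 0]) table();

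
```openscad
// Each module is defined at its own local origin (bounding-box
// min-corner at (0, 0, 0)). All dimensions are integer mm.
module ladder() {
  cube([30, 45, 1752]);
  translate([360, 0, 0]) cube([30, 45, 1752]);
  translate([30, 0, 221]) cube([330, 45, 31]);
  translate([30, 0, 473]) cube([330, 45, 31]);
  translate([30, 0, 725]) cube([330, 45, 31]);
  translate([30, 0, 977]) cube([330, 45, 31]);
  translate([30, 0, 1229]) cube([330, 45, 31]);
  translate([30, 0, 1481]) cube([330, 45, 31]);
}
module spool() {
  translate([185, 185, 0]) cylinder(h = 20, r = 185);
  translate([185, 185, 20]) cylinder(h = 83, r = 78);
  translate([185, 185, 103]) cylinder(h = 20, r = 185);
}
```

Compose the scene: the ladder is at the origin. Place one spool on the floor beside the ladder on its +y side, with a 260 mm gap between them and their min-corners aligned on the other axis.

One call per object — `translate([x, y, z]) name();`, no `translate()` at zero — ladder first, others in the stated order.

ladder();
translate([0, 305, 0]) spool();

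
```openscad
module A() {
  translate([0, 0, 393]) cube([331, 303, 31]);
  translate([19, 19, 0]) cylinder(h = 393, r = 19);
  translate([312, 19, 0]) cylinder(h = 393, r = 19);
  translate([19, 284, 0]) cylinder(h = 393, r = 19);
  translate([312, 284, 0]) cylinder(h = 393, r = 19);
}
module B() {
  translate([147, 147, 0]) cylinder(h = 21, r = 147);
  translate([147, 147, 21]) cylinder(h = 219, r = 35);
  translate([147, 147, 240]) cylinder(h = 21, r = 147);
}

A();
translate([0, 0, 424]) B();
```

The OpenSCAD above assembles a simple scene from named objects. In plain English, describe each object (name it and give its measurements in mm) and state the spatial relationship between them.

A is a four-legged stool. The seat is 331×303 mm, 31 mm thick, top at z = 424 mm. It stands on four round legs, each 38 mm in diameter, from z = 0 to the seat underside, each leg's axis is inset half a diameter from the nearest pair of seat edges (so the leg's bounding box is flush with the corner).

B is a spool: two coaxial disc flanges of radius 147 mm and thickness 21 mm, joined by a core cylinder of radius 35 mm and height 219 mm. The lower flange rests on z = 0 and the three cylinders share a vertical axis.

The spool is on top of the stool.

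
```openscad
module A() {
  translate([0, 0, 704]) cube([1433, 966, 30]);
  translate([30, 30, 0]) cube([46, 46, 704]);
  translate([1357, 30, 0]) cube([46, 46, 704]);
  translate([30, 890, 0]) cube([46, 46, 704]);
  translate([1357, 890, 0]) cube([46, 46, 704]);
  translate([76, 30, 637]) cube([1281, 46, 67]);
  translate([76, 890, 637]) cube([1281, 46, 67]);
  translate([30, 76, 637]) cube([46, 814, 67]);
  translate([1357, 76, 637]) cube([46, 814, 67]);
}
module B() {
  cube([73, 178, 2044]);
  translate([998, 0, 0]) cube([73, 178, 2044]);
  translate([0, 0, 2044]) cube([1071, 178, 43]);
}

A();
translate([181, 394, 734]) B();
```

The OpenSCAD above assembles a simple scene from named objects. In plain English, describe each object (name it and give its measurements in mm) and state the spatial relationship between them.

A is a table: top 1433 mm (x) × 966 mm (y), 30 mm thick, upper face at z = 734 mm, on four 46×46 mm square legs, each inset 30 mm from the nearest pair of top edges, running from z = 0 to the bottom of the top. Four apron rails, 46 mm thick and 67 mm tall, run between adjacent legs with their top edges flush with the underside of the top and their outer faces flush with the legs' outer faces.

B is a rectangular door frame: two vertical jambs of 73×178 mm section, 2044 mm tall, with a clear opening 925 mm wide between their inner faces. A header 43 mm tall and 178 mm deep lies on top of the jambs and spans the full outside width.

The door frame is on top of the table, centred.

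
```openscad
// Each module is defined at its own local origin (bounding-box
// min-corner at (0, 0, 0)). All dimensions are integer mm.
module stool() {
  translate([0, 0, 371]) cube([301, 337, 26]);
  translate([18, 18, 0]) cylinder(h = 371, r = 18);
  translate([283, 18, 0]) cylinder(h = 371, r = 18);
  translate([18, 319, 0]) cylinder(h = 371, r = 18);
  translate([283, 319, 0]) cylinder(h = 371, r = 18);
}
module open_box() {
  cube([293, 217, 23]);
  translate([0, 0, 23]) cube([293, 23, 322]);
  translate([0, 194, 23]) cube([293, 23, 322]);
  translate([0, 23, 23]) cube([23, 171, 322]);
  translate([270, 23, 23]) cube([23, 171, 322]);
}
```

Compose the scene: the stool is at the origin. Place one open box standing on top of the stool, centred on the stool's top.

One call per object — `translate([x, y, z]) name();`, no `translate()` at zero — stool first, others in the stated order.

stool();
translate([4, 60, 397]) open_box();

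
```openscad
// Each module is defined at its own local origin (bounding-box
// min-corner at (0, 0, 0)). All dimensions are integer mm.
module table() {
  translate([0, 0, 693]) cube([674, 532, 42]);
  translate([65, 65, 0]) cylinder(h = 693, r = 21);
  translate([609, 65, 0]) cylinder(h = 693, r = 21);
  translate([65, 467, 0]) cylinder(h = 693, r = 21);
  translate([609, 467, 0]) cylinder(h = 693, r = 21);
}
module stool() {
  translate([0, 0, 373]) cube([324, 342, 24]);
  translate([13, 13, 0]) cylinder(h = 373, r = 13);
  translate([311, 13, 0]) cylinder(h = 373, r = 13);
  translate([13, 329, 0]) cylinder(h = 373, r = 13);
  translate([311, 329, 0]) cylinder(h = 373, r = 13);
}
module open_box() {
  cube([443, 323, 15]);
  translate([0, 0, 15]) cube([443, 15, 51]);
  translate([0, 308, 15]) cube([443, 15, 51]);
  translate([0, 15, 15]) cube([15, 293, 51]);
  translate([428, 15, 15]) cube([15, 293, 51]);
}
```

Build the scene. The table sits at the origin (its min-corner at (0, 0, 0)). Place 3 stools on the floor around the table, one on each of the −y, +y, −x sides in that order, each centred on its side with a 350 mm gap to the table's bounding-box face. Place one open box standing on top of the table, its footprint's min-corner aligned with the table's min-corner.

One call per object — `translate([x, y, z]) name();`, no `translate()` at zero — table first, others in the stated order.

table();
translate([175, -692, 0]) stool();
translate([175, 882, 0]) stool();
translate([-674, 95, 0]) stool();
translate([0, 0, 735]) open_box();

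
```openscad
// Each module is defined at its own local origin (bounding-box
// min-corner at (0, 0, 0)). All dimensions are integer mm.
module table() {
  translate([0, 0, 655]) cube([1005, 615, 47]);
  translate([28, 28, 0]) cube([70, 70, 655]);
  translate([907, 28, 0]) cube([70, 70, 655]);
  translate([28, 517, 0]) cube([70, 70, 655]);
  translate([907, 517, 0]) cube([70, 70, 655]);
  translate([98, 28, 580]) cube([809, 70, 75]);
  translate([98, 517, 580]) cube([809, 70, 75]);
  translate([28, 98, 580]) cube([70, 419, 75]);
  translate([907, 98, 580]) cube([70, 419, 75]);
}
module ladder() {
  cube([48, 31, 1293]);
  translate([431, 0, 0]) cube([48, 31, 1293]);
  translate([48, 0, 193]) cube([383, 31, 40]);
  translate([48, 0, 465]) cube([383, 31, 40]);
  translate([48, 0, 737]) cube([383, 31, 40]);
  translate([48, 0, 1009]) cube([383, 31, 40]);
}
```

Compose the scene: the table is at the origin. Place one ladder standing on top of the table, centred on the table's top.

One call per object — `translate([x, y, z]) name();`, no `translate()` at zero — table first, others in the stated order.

table();
translate([263, 292, 702]) ladder();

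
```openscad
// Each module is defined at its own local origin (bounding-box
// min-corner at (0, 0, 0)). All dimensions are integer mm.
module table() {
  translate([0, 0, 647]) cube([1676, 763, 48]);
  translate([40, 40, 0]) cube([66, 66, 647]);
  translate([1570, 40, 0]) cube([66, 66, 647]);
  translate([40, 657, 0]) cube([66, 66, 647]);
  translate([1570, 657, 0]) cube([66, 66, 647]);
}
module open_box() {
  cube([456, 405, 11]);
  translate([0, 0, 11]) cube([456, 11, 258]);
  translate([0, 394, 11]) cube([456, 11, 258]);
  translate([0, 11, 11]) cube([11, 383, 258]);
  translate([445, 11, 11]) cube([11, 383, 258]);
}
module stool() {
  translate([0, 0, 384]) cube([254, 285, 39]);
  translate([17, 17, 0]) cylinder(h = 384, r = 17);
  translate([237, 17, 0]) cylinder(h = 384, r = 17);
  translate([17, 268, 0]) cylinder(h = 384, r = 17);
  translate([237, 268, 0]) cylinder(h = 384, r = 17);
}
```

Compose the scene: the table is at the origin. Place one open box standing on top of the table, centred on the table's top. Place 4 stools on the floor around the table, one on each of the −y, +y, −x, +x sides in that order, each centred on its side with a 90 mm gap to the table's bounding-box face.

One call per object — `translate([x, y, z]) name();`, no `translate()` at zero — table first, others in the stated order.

table();
translate([610, 179, 695]) open_box();
translate([711, -375, 0]) stool();
translate([711, 853, 0]) stool();
translate([-344, 239, 0]) stool();
translate([1766, 239, 0]) stool();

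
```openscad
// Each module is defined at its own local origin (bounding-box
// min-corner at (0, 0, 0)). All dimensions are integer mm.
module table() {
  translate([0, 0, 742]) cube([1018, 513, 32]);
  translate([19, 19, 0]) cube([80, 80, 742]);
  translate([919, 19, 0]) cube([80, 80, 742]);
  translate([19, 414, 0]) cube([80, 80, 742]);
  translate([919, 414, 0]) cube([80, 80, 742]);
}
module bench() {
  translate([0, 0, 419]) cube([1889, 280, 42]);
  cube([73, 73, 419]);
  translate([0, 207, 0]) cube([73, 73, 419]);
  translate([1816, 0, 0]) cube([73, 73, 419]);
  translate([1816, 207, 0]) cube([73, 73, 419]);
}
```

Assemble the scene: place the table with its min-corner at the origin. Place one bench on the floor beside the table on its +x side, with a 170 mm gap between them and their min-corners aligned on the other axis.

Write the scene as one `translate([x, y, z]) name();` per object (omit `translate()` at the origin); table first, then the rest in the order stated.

table();
translate([1188, 0, 0]) bench();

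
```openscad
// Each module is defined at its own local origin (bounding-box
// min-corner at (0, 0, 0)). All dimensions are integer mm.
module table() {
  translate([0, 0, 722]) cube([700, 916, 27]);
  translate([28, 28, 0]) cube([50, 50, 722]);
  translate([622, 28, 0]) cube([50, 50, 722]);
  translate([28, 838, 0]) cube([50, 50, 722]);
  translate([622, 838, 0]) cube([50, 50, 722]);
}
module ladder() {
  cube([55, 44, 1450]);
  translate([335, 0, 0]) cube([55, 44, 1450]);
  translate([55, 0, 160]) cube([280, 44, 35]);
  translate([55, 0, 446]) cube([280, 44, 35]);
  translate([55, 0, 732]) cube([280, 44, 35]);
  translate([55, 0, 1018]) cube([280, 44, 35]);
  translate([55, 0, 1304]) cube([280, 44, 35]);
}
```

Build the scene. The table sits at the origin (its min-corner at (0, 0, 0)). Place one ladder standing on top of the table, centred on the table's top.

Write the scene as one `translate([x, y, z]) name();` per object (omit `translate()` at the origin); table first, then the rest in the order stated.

table();
translate([155, 436, 749]) ladder();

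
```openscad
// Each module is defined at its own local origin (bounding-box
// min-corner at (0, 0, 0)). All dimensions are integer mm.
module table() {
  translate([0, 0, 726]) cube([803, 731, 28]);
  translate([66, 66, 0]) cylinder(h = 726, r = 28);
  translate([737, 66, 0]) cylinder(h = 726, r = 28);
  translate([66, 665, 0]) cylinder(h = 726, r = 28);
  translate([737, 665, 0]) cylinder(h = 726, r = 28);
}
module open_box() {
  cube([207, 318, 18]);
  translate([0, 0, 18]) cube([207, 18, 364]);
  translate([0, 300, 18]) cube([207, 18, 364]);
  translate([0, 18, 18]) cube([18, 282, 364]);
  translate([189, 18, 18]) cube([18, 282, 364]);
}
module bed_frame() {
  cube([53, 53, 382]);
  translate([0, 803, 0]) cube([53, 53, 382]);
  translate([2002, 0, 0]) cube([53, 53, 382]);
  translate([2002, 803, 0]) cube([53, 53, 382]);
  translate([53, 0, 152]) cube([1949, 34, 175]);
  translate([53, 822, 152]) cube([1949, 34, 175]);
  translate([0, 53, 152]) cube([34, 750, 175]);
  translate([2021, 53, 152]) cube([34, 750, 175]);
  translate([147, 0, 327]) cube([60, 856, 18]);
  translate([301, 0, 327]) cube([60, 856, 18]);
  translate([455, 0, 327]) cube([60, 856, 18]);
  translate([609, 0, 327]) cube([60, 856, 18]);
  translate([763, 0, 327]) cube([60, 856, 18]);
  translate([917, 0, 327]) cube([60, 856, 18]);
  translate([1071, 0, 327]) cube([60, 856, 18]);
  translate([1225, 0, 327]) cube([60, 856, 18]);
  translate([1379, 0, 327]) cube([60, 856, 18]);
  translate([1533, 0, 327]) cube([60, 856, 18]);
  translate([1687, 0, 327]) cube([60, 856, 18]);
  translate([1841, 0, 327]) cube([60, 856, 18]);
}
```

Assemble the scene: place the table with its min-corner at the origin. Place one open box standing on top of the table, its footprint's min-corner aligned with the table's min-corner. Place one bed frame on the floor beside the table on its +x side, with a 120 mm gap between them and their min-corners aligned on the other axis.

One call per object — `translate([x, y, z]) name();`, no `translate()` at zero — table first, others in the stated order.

table();
translate([0, 0, 754]) open_box();
translate([923, 0, 0]) bed_frame();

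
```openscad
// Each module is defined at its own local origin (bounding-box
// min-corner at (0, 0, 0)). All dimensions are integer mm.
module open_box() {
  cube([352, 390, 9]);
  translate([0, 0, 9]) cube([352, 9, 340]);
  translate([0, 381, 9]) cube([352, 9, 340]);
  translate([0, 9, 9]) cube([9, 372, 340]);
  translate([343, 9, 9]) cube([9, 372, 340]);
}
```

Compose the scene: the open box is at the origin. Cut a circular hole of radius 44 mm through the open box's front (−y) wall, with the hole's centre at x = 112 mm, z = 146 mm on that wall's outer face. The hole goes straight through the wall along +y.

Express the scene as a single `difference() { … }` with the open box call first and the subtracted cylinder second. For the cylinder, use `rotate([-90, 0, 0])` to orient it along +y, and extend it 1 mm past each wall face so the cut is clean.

difference() {
  open_box();
  translate([112, -1, 146]) rotate([-90, 0, 0]) cylinder(h = 11, r = 44);
}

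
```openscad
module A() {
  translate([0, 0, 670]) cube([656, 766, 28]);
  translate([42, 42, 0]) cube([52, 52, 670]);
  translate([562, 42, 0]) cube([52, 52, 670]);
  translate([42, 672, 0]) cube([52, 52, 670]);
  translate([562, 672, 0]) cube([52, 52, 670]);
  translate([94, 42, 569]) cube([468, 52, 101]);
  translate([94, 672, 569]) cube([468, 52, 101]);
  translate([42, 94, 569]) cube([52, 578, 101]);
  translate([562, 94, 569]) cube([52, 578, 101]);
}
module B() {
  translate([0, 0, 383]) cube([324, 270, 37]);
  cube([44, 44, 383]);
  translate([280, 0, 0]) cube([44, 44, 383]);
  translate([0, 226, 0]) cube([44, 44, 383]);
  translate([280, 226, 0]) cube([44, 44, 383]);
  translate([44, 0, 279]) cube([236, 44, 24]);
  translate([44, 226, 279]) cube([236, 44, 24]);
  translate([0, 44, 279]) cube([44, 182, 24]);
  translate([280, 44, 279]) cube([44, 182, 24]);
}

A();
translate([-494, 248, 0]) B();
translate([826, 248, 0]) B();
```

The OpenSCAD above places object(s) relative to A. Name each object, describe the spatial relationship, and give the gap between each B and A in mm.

A is a table. B is a stool. Two stools sit around the table at the −x, +x sides. The gap between each stool and the table is 170 mm.

Each stool's nearest face is 170 mm from the table's bounding box.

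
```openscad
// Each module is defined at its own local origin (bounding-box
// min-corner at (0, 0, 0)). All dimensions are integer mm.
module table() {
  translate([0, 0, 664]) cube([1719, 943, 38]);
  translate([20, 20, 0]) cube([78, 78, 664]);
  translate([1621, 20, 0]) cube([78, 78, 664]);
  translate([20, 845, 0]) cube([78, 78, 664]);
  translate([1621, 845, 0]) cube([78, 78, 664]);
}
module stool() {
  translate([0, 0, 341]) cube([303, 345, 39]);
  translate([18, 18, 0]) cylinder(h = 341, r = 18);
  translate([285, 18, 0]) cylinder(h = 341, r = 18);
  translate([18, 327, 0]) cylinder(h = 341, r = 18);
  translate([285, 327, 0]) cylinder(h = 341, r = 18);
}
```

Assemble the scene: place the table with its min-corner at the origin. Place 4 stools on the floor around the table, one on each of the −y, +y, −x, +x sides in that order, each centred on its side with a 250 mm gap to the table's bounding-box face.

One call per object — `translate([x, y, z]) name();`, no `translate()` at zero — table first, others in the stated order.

table();
translate([708, -595, 0]) stool();
translate([708, 1193, 0]) stool();
translate([-553, 299, 0]) stool();
translate([1969, 299, 0]) stool();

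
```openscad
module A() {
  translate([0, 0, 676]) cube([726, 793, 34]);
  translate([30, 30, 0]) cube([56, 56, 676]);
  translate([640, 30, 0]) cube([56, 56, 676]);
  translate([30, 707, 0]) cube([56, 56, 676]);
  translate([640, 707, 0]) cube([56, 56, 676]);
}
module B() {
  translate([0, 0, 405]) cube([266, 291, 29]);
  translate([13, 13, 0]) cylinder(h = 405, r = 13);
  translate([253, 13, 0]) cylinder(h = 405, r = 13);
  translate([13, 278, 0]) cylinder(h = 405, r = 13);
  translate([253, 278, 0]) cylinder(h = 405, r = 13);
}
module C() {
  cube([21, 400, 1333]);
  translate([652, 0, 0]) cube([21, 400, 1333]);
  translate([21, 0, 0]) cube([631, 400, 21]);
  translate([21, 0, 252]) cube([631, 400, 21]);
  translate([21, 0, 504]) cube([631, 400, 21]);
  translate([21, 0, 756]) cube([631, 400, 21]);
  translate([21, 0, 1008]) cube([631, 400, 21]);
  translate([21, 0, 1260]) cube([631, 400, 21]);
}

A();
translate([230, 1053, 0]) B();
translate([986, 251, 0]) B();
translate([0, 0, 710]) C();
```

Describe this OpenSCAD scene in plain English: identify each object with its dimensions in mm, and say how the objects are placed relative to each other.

A is a rectangular dining table. The top is 726×793×34 mm with its upper surface at z = 710 mm. It stands on four 56×56 mm square legs, each inset 30 mm from the nearest pair of top edges, running from the floor to the underside of the top.

B is a four-legged stool. The seat is a 266×291×29 mm slab whose top surface is at z = 434 mm; four round legs, each 26 mm in diameter, run from the floor (z = 0) to the underside of the seat, each leg's axis is inset half a diameter from the nearest pair of seat edges (so the leg's bounding box is flush with the corner).

C is a bookshelf 673 mm wide overall, 400 mm deep and 1333 mm tall. The two sides are 21 mm thick vertical panels. 6 horizontal shelves of 21 mm thickness span between the inner faces of the sides; the lowest shelf sits on the floor and shelves are stacked with a clear vertical gap of 231 mm between each pair.

Two stools sit around the table at the +y, +x sides. The bookshelf is on top of the table.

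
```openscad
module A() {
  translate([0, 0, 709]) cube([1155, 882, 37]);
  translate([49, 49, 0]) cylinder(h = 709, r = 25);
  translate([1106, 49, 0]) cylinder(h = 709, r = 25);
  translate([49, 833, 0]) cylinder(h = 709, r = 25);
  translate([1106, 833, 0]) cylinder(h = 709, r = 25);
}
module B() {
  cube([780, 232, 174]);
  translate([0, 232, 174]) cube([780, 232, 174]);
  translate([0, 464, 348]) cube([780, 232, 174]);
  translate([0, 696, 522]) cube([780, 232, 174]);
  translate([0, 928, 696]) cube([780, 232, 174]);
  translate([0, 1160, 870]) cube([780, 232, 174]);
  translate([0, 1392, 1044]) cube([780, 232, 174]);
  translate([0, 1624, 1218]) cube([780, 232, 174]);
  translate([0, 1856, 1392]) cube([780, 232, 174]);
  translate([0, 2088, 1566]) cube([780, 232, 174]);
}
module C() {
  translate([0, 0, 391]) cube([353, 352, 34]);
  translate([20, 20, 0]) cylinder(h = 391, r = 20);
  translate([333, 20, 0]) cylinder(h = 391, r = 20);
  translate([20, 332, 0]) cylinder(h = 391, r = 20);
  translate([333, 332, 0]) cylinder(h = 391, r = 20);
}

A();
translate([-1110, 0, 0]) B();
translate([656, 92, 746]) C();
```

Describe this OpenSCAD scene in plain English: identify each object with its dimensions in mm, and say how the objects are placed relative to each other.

A is a rectangular dining table. The top is 1155×882×37 mm with its upper surface at z = 746 mm. It stands on four round legs of 50 mm diameter, each leg's bounding box inset 24 mm from the nearest pair of top edges, running from the floor to the underside of the top.

B is a run of 10 identical solid stair steps. Each tread is 780×232 mm and each step block is 174 mm high. Step 1 rests on the floor; step k is offset from step 1 by (k−1)×232 mm in y and (k−1)×174 mm in z.

C is a simple wooden stool: a rectangular seat 353 mm (x) by 352 mm (y), 34 mm thick, top face at z = 425 mm, on four round legs, each 40 mm in diameter. The legs rest on z = 0, each leg's axis is inset half a diameter from the nearest pair of seat edges (so the leg's bounding box is flush with the corner).

The staircase is on the floor beside the table on its −x side. The stool is on top of the table.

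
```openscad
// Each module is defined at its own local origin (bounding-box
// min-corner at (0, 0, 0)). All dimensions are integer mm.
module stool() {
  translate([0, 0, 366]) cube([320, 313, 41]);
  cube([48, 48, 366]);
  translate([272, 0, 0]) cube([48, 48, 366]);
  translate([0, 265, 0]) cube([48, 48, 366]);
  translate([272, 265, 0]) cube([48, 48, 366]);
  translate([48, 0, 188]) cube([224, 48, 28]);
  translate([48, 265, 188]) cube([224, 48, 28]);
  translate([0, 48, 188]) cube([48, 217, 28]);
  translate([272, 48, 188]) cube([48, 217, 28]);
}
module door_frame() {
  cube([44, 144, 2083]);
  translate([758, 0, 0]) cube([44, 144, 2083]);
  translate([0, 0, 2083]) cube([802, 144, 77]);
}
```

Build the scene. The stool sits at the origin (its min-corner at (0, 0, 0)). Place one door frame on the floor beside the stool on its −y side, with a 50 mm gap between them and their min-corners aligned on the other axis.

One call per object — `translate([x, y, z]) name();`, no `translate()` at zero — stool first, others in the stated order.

stool();
translate([0, -194, 0]) door_frame();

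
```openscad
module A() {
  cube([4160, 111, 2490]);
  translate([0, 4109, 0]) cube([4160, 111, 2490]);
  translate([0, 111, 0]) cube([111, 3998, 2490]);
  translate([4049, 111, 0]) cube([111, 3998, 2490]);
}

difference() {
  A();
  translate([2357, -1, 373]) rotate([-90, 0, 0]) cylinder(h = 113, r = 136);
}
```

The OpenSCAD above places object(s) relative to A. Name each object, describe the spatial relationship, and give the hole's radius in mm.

A is a house frame. The house frame has a circular hole through its front wall. The hole's radius is 136 mm.

The subtracted cylinder has r = 136 mm.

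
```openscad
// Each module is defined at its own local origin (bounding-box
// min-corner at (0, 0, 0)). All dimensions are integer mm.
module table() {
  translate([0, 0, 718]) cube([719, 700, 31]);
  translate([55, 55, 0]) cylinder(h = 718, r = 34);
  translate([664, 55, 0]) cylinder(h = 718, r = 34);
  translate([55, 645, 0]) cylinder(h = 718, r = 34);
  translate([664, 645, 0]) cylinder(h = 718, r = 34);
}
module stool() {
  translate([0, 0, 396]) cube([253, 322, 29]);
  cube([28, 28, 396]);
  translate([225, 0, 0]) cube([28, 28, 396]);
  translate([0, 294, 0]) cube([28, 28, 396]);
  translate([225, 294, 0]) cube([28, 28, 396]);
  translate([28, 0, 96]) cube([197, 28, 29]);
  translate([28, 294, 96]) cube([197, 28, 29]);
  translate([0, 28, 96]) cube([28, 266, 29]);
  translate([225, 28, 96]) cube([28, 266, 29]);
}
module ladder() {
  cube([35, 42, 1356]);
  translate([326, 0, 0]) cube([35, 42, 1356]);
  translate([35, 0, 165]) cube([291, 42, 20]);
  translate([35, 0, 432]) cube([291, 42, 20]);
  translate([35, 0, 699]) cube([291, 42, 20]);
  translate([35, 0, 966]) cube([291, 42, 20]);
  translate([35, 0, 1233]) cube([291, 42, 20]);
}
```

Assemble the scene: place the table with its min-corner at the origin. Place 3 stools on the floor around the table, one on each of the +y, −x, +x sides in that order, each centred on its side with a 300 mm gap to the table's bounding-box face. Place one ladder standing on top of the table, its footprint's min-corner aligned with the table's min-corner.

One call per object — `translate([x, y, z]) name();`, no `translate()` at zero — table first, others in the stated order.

table();
translate([233, 1000, 0]) stool();
translate([-553, 189, 0]) stool();
translate([1019, 189, 0]) stool();
translate([0, 0, 749]) ladder();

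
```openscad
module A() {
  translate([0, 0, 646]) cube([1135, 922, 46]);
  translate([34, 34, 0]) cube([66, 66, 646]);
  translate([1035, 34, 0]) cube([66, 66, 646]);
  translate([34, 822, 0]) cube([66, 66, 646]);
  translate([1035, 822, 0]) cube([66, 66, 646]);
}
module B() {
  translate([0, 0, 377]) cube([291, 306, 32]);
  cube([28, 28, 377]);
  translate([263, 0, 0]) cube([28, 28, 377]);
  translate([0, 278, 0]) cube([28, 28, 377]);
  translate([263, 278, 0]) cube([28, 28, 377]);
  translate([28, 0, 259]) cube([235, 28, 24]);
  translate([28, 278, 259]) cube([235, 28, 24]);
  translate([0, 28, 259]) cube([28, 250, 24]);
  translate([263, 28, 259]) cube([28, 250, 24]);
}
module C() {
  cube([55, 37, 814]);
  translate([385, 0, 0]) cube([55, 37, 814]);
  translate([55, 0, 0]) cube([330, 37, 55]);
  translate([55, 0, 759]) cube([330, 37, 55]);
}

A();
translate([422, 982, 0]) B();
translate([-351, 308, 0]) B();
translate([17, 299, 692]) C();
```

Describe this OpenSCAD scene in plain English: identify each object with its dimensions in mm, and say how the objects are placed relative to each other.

A is a rectangular dining table. The top is 1135×922×46 mm with its upper surface at z = 692 mm. It stands on four 66×66 mm square legs, each inset 34 mm from the nearest pair of top edges, running from the floor to the underside of the top.

B is a four-legged stool. The seat is 291×306 mm, 32 mm thick, top at z = 409 mm. It stands on four square legs, each 28×28 mm in cross-section, from z = 0 to the seat underside, each flush with a corner of the seat. Four stretchers, 28 mm wide and 24 mm tall, connect adjacent legs with their undersides at z = 259 mm, each running between the inner faces of the legs it joins and aligned with the legs' outer faces on the other axis.

C is a picture frame with a 330×704 mm rectangular opening (x by z) and a uniform 55 mm border on every side. Frame depth is 37 mm along y. It is built from two vertical stiles running the full outside height and two horizontal rails spanning the gap between the stiles.

Two stools sit around the table at the +y, −x sides. The picture frame is on top of the table.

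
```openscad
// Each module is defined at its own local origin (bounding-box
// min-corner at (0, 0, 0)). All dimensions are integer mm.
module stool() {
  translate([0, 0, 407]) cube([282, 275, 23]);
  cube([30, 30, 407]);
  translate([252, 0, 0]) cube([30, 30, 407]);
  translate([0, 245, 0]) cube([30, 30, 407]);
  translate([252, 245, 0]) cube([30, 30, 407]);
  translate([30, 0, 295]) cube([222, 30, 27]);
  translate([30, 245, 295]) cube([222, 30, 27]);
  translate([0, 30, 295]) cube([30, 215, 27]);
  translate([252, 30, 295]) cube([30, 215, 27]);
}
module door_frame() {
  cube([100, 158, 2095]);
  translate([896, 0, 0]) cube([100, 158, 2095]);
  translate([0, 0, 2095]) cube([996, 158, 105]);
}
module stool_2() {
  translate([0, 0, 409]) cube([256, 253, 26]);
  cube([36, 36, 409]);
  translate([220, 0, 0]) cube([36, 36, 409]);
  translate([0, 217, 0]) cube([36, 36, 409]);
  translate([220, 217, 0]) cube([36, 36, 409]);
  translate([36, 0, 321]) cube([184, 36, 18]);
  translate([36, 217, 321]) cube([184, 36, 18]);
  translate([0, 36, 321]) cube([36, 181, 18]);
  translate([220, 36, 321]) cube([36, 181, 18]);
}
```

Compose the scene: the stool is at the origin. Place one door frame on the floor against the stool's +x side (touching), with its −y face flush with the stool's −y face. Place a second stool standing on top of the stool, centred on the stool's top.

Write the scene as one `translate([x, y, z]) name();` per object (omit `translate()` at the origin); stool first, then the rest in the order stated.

stool();
translate([282, 0, 0]) door_frame();
translate([13, 11, 430]) stool_2();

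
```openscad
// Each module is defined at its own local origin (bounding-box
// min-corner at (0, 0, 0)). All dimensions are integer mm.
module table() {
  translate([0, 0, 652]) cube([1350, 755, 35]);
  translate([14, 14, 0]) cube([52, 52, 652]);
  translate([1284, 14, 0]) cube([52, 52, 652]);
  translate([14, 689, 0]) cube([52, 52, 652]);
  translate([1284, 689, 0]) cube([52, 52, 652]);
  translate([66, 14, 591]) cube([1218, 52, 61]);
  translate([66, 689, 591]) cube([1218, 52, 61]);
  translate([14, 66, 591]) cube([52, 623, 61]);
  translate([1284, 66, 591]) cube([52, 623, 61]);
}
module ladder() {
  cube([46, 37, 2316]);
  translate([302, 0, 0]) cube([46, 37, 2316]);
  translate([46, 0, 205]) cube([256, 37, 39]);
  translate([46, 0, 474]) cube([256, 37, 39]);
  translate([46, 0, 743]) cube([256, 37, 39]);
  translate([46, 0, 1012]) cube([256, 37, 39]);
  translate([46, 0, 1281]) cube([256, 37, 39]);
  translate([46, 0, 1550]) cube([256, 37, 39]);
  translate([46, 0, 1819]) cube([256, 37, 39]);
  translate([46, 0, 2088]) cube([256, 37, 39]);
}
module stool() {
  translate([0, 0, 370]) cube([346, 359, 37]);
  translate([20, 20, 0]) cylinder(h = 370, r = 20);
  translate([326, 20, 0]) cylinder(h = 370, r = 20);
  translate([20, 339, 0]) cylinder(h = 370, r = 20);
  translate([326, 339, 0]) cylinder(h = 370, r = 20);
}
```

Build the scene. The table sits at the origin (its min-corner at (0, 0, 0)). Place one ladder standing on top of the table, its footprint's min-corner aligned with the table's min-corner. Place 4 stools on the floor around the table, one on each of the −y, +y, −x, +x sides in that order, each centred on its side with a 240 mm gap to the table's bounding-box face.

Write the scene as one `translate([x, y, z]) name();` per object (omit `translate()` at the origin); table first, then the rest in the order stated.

table();
translate([0, 0, 687]) ladder();
translate([502, -599, 0]) stool();
translate([502, 995, 0]) stool();
translate([-586, 198, 0]) stool();
translate([1590, 198, 0]) stool();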